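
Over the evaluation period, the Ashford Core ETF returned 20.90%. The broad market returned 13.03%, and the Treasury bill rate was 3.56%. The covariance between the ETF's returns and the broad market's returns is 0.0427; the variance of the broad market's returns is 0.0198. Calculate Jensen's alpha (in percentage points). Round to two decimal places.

-3.08

β = Cov / Var = 0.0427 / 0.0198 = 2.1566
E[R] = Rf + β(Rm − Rf) = 3.56% + 2.1566 × (13.03% − 3.56%) = 23.9830%
α = Rp − E[R] = 20.90% − 23.9830% = -3.0830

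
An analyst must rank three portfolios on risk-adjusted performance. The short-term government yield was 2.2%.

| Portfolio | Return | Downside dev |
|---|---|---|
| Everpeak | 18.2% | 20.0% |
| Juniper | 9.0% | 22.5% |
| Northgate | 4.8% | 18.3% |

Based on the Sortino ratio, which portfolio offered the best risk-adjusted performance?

Everpeak: Sortino ratio = (18.2% − 2.2%) / 20.0% = 0.800
Juniper: Sortino ratio = (9.0% − 2.2%) / 22.5% = 0.302
Northgate: Sortino ratio = (4.8% − 2.2%) / 18.3% = 0.142
Highest: Everpeak (0.800).

Everpeak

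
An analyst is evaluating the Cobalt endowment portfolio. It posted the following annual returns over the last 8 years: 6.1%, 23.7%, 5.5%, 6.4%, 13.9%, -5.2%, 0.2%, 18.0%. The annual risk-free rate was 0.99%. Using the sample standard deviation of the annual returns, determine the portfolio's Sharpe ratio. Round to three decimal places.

Mean return r̄ = 68.60 / 8 = 8.5750%
Σ(r − r̄)² = 626.1550; sample σ = √(626.1550/7) = 9.4578%
Sharpe = (r̄ − rf) / σ = (8.5750 − 0.99) / 9.4578 = 7.5850 / 9.4578 = 0.8020

0.802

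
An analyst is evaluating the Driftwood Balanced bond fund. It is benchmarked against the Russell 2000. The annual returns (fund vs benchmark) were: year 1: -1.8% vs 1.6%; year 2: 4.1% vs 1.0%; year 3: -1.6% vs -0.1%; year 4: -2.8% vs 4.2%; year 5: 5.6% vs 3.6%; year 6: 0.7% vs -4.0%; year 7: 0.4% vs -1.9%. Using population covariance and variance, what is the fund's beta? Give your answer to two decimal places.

r̄p = 0.6571%,  r̄m = 0.6286%
Cov = Σ(rp − r̄p)(rm − r̄m) / 7 = 0.4755
Var(rm) = Σ(rm − r̄m)² / 7 = 7.2878
β = Cov / Var = 0.4755 / 7.2878 = 0.0652

0.07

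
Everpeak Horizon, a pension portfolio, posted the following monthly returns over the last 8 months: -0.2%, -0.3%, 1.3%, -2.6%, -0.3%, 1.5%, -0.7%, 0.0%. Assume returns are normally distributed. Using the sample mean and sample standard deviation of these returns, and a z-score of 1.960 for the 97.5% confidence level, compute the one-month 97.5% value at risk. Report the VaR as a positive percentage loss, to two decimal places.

2.64

r̄ = (-0.2 − 0.3 + 1.3 − 2.6 − 0.3 + 1.5 − 0.7 + 0) / 8 = -0.1625%
Sample std dev = √[11.1988 / 7] = 1.2648%
VaR = −(r̄ − z·σ) = −(-0.1625 − 1.960 × 1.2648) = −(-2.6415) = 2.6415%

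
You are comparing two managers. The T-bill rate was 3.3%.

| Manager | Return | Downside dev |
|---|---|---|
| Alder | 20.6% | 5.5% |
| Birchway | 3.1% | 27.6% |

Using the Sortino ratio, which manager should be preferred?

Alder

Alder: Sortino ratio = (20.6% − 3.3%) / 5.5% = 3.145
Birchway: Sortino ratio = (3.1% − 3.3%) / 27.6% = -0.007
Highest: Alder (3.145).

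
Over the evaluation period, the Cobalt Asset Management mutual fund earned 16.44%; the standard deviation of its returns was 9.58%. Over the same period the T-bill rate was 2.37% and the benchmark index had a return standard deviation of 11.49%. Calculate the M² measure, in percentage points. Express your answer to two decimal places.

19.25

Sharpe = (Rp − Rf) / σp = (16.44% − 2.37%) / 9.58% = 1.4687
M² = Rf + Sharpe × σm = 2.37% + 1.4687 × 11.49% = 19.2454%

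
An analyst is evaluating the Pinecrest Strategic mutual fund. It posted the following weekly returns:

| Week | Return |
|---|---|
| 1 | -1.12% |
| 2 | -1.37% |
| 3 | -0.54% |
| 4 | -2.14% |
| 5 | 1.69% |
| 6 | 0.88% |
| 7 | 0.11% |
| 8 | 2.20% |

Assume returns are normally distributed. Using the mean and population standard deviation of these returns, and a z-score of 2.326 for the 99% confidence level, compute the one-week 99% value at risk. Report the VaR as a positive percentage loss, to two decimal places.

r̄ = (-1.12 − 1.37 − 0.54 − 2.14 + 1.69 + 0.88 + 0.11 + 2.2) / 8 = -0.0363%
Population σ = √[Σ(r − r̄)² / 8] = √[16.4746 / 8] = √2.0593 = 1.4350%
VaR = −(r̄ − z·σ) = −(-0.0363 − 2.326 × 1.4350) = −(-3.3741) = 3.3741%

3.37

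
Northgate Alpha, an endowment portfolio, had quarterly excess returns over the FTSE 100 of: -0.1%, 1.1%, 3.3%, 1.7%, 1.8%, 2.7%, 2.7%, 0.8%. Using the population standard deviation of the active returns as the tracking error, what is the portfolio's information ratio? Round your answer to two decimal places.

Mean return r̄ = 14.00 / 8 = 1.7500%
Population σ = √[Σ(r − r̄)² / 8] = √[8.9600 / 8] = √1.1200 = 1.0583%
IR = r̄ / tracking error = 1.7500 / 1.0583 = 1.6536

1.65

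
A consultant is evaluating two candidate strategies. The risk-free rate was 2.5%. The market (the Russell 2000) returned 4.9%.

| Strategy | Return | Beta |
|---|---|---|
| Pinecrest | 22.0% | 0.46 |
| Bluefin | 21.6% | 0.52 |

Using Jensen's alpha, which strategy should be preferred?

Pinecrest

Pinecrest: α = 22.0% − [2.5% + 0.46 × (4.9% − 2.5%)] = 18.396
Bluefin: α = 21.6% − [2.5% + 0.52 × (4.9% − 2.5%)] = 17.852
Highest: Pinecrest (18.396).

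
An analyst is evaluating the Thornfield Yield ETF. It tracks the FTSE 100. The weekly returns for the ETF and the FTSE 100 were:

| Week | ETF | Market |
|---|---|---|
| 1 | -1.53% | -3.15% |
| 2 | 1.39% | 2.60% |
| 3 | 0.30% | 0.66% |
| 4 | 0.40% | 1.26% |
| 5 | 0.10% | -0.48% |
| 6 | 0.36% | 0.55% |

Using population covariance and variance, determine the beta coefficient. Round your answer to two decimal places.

r̄p = 0.1700%,  r̄m = 0.2400%
Cov = Σ(rp − r̄p)(rm − r̄m) / 6 = 1.5068
Var(rm) = Σ(rm − r̄m)² / 6 = 3.1488
β = Cov / Var = 1.5068 / 3.1488 = 0.4785

0.48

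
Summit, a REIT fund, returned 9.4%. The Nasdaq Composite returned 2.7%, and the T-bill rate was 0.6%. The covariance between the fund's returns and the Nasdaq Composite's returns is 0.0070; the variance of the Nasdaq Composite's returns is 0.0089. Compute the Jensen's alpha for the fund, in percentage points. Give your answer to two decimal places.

β = Cov / Var = 0.0070 / 0.0089 = 0.7865
E[R] = Rf + β(Rm − Rf) = 0.6% + 0.7865 × (2.7% − 0.6%) = 2.2517%
α = Rp − E[R] = 9.4% − 2.2517% = 7.1483

7.15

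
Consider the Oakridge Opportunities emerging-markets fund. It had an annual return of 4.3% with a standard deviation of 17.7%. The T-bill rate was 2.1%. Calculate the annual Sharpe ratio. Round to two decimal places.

0.12

Sharpe = (Rp − Rf) / σp = (4.3% − 2.1%) / 17.7% = 2.20% / 17.7% = 0.1243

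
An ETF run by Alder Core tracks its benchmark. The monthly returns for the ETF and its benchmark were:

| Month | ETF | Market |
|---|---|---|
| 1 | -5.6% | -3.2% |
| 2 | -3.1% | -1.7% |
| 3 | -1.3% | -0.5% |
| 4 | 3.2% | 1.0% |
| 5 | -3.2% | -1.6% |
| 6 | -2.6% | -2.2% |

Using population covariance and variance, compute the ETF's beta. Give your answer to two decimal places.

r̄p = -2.1000%,  r̄m = -1.3667%
Cov = Σ(rp − r̄p)(rm − r̄m) / 6 = 3.4433
Var(rm) = Σ(rm − r̄m)² / 6 = 1.7622
β = Cov / Var = 3.4433 / 1.7622 = 1.9540

1.95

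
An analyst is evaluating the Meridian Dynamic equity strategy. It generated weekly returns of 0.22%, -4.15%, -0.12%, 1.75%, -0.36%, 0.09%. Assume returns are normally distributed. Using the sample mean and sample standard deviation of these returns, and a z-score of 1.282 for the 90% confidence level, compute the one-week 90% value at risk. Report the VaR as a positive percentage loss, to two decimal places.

2.95

r̄ = (0.22 − 4.15 − 0.12 + 1.75 − 0.36 + 0.09) / 6 = -2.570 / 6 = -0.4283%
Σ(r − r̄)² = 19.3847; sample σ = √(19.3847/5) = 1.9690%
VaR = −(r̄ − z·σ) = −(-0.4283 − 1.282 × 1.9690) = −(-2.9526) = 2.9526%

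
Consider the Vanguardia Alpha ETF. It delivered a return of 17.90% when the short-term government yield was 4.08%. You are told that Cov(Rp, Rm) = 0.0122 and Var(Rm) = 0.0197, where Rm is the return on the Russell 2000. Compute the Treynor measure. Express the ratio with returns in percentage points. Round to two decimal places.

22.32

β = Cov / Var = 0.0122 / 0.0197 = 0.6193
Treynor = (Rp − Rf) / β = (17.90% − 4.08%) / 0.6193 = 13.82 / 0.6193 = 22.3155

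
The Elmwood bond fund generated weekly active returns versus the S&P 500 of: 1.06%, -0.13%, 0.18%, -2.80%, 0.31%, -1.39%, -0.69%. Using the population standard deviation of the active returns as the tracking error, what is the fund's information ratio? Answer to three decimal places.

r̄ = (1.06 − 0.13 + 0.18 − 2.8 + 0.31 − 1.39 − 0.69) / 7 = -3.460 / 7 = -0.4943%
Σ(r − r̄)² = (1.06 − (-0.4943))² + (-0.13 − (-0.4943))² + (0.18 − (-0.4943))² + … = 9.8070
population σ = √(9.8070 / 7) = √1.4010 = 1.1836%
IR = r̄ / tracking error = -0.4943 / 1.1836 = -0.4176

-0.418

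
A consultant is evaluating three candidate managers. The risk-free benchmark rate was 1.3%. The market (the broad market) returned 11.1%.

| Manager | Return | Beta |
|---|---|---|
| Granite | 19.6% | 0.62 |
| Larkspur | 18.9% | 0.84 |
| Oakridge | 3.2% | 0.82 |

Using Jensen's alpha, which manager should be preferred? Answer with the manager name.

Granite: α = 19.6% − [1.3% + 0.62 × (11.1% − 1.3%)] = 12.224
Larkspur: α = 18.9% − [1.3% + 0.84 × (11.1% − 1.3%)] = 9.368
Oakridge: α = 3.2% − [1.3% + 0.82 × (11.1% − 1.3%)] = -6.136
Highest: Granite (12.224).

Granite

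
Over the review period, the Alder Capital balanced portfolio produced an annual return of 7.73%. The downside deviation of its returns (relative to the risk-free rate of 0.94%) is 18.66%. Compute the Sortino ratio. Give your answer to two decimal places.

Sortino = (Rp − Rf) / σd = (7.73% − 0.94%) / 18.66% = 6.79% / 18.66% = 0.3639

0.36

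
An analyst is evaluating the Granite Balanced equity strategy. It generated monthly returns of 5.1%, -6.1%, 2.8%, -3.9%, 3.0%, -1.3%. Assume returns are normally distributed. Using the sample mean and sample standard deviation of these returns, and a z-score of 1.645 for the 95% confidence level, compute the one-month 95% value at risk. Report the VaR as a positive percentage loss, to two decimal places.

μ = (5.1 − 6.1 + 2.8 − 3.9 + 3 − 1.3) / 6 = -0.40 / 6 = -0.0667%
Σ(r − μ)² = (5.1 − (-0.0667))² + (-6.1 − (-0.0667))² + … = 96.9333
σ = √[96.9333 / 5] = 4.4030%
VaR = −(μ − z·σ) = −(-0.0667 − 1.645 × 4.4030) = −(-7.3096) = 7.3096%

7.31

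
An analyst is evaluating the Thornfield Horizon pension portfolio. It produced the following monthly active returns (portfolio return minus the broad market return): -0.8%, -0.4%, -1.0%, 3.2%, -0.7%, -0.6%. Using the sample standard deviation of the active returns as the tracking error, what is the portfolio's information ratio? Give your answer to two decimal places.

Mean return μ = -0.30 / 6 = -0.0500%
Sample σ = √[Σ(r − μ)² / 5] = √[12.8750 / 5] = √2.5750 = 1.6047%
IR = μ / tracking error = -0.0500 / 1.6047 = -0.0312

-0.03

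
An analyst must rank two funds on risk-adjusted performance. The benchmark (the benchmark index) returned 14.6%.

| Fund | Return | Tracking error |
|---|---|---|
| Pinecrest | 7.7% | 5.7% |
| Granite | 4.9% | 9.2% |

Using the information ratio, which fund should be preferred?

Pinecrest: IR = (7.7% − 14.6%) / 5.7% = -1.211
Granite: IR = (4.9% − 14.6%) / 9.2% = -1.054
Highest: Granite (-1.054).

Granite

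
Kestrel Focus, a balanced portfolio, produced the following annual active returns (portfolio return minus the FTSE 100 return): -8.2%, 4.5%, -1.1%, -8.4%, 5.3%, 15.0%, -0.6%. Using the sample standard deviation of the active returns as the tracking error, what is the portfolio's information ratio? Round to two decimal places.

0.11

r̄ = (-8.2 + 4.5 − 1.1 − 8.4 + 5.3 + 15 − 0.6) / 7 = 0.9286%
Sample σ = √[Σ(r − r̄)² / 6] = √[406.6743 / 6] = √67.7791 = 8.2328%
IR = r̄ / tracking error = 0.9286 / 8.2328 = 0.1128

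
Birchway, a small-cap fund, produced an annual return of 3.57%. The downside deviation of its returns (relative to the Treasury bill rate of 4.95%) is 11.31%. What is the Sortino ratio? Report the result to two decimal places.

Sortino = (Rp − Rf) / σd = (3.57% − 4.95%) / 11.31% = -1.38% / 11.31% = -0.1220

-0.12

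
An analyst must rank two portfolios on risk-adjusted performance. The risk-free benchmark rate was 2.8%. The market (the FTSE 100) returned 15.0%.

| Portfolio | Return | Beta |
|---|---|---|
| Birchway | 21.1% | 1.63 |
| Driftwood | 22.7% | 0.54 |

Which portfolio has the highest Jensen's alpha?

Driftwood

Birchway: α = 21.1% − [2.8% + 1.63 × (15.0% − 2.8%)] = -1.586
Driftwood: α = 22.7% − [2.8% + 0.54 × (15.0% − 2.8%)] = 13.312
Highest: Driftwood (13.312).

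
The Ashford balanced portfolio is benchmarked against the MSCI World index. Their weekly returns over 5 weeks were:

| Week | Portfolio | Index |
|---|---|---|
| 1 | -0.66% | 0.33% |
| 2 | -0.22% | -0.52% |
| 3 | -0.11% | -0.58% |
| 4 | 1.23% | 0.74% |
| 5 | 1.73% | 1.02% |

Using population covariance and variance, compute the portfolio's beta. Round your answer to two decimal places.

1.07

r̄p = 0.3940%,  r̄m = 0.1980%
Cov = Σ(rp − r̄p)(rm − r̄m) / 5 = 0.4490
Var(rm) = Σ(rm − r̄m)² / 5 = 0.4215
β = Cov / Var = 0.4490 / 0.4215 = 1.0652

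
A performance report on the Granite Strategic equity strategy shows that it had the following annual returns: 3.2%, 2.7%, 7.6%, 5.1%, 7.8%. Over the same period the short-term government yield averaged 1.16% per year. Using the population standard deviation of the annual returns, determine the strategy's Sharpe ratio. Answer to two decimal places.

1.93

Mean return r̄ = 26.40 / 5 = 5.2800%
Σ(r − r̄)² = (3.2 − 5.2800)² + (2.7 − 5.2800)² + (7.6 − 5.2800)² + … = 22.7480
σ = √[22.7480 / 5] = 2.1330%
Sharpe = (r̄ − rf) / σ = (5.2800 − 1.16) / 2.1330 = 4.1200 / 2.1330 = 1.9316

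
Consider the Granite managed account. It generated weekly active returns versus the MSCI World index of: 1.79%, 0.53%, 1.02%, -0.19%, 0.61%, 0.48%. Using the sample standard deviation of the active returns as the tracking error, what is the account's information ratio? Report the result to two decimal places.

1.07

r̄ = (1.79 + 0.53 + 1.02 − 0.19 + 0.61 + 0.48) / 6 = 4.240 / 6 = 0.7067%
Σ(r − r̄)² = 2.1677; sample σ = √(2.1677/5) = 0.6584%
IR = r̄ / tracking error = 0.7067 / 0.6584 = 1.0734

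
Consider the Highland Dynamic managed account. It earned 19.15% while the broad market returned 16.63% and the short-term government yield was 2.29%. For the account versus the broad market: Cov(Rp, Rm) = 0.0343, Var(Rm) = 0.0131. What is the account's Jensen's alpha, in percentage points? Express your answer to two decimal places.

β = Cov / Var = 0.0343 / 0.0131 = 2.6183
E[R] = Rf + β(Rm − Rf) = 2.29% + 2.6183 × (16.63% − 2.29%) = 39.8364%
α = Rp − E[R] = 19.15% − 39.8364% = -20.6864

-20.69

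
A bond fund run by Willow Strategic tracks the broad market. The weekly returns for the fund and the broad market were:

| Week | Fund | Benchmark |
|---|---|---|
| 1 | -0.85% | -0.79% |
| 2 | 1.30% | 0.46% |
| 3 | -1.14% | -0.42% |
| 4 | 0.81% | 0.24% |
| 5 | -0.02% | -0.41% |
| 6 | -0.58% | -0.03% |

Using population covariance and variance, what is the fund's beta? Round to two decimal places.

r̄p = -0.0800%,  r̄m = -0.1583%
Cov = Σ(rp − r̄p)(rm − r̄m) / 6 = 0.3154
Var(rm) = Σ(rm − r̄m)² / 6 = 0.1814
β = Cov / Var = 0.3154 / 0.1814 = 1.7387

1.74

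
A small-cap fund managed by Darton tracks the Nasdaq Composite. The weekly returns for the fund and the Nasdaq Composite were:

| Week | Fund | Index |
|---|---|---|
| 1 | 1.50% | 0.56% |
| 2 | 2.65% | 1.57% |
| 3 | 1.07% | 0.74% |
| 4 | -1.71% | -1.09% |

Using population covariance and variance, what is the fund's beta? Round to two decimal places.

1.64

r̄p = 0.8775%,  r̄m = 0.4450%
Cov = Σ(rp − r̄p)(rm − r̄m) / 4 = 1.5236
Var(rm) = Σ(rm − r̄m)² / 4 = 0.9305
β = Cov / Var = 1.5236 / 0.9305 = 1.6374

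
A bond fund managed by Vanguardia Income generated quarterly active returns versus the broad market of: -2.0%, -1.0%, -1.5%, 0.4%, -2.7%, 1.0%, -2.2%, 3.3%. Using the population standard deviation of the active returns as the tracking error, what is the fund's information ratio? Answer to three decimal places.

-0.310

r̄ = (-2 − 1 − 1.5 + 0.4 − 2.7 + 1 − 2.2 + 3.3) / 8 = -0.5875%
Σ(r − r̄)² = (-2 − (-0.5875))² + (-1 − (-0.5875))² + … = 28.6688
population σ = √(28.6688 / 8) = √3.5836 = 1.8930%
IR = r̄ / tracking error = -0.5875 / 1.8930 = -0.3104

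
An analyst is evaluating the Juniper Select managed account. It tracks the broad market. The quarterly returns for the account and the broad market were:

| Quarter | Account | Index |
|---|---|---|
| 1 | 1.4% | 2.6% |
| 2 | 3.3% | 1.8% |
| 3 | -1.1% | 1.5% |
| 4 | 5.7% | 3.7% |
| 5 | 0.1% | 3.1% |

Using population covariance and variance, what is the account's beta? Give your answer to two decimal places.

r̄p = 1.8800%,  r̄m = 2.5400%
Cov = Σ(rp − r̄p)(rm − r̄m) / 5 = 1.0908
Var(rm) = Σ(rm − r̄m)² / 5 = 0.6584
β = Cov / Var = 1.0908 / 0.6584 = 1.6567

1.66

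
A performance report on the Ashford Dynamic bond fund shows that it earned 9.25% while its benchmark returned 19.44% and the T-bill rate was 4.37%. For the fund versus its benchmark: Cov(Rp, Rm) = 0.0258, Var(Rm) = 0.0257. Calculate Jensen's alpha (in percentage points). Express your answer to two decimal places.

β = Cov / Var = 0.0258 / 0.0257 = 1.0039
E[R] = Rf + β(Rm − Rf) = 4.37% + 1.0039 × (19.44% − 4.37%) = 19.4988%
α = Rp − E[R] = 9.25% − 19.4988% = -10.2488

-10.25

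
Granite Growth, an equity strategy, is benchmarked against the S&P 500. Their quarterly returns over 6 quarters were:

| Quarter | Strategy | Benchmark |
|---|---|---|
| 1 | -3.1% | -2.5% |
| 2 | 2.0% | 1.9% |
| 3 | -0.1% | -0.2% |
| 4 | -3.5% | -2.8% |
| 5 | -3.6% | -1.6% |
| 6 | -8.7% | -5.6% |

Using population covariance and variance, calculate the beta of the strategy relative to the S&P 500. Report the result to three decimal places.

r̄p = -2.8333%,  r̄m = -1.8000%
Cov = Σ(rp − r̄p)(rm − r̄m) / 6 = 7.5417
Var(rm) = Σ(rm − r̄m)² / 6 = 5.3700
β = Cov / Var = 7.5417 / 5.3700 = 1.4044

1.404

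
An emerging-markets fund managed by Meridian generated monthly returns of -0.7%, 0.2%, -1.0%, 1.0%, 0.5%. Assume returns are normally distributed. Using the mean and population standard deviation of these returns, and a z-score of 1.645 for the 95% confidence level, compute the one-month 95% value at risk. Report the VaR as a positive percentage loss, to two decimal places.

1.23

Mean return μ = 0.00 / 5 = 0.0000%
Σ(r − μ)² = 2.7800; population σ = √(2.7800/5) = 0.7457%
VaR = −(μ − z·σ) = −(0.0000 − 1.645 × 0.7457) = −(-1.2267) = 1.2267%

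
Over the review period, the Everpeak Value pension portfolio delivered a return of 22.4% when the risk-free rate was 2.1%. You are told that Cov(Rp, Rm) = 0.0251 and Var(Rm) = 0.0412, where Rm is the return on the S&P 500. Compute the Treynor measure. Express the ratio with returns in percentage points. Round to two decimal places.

33.32

β = Cov / Var = 0.0251 / 0.0412 = 0.6092
Treynor = (Rp − Rf) / β = (22.4% − 2.1%) / 0.6092 = 20.30 / 0.6092 = 33.3224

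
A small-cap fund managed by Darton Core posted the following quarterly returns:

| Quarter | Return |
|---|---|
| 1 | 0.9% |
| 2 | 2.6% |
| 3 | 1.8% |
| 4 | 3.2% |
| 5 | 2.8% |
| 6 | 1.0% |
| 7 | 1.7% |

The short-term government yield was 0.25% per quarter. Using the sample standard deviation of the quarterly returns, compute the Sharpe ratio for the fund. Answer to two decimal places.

1.96

r̄ = (0.9 + 2.6 + 1.8 + 3.2 + 2.8 + 1 + 1.7) / 7 = 2.0000%
Σ(r − r̄)² = (0.9 − 2.0000)² + (2.6 − 2.0000)² + (1.8 − 2.0000)² + … = 4.7800
sample σ = √(4.7800 / 6) = √0.7967 = 0.8926%
Sharpe = (r̄ − rf) / σ = (2.0000 − 0.25) / 0.8926 = 1.7500 / 0.8926 = 1.9606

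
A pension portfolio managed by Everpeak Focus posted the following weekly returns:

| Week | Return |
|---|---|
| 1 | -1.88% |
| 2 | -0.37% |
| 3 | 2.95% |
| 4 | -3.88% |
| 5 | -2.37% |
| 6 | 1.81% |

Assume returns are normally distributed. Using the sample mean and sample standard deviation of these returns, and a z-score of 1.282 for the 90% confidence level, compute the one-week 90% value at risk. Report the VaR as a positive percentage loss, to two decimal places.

3.97

Mean return r̄ = -3.740 / 6 = -0.6233%
Sample σ = √[Σ(r − r̄)² / 5] = √[33.9899 / 5] = √6.7980 = 2.6073%
VaR = −(r̄ − z·σ) = −(-0.6233 − 1.282 × 2.6073) = −(-3.9659) = 3.9659%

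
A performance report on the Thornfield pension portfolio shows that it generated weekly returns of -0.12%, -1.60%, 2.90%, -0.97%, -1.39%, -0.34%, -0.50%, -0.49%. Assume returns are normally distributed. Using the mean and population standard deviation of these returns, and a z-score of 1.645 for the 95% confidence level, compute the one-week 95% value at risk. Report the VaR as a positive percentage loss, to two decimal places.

r̄ = (-0.12 − 1.6 + 2.9 − 0.97 − 1.39 − 0.34 − 0.5 − 0.49) / 8 = -2.510 / 8 = -0.3138%
Σ(r − r̄)² = 13.6756; population σ = √(13.6756/8) = 1.3075%
VaR = −(r̄ − z·σ) = −(-0.3138 − 1.645 × 1.3075) = −(-2.4646) = 2.4646%

2.46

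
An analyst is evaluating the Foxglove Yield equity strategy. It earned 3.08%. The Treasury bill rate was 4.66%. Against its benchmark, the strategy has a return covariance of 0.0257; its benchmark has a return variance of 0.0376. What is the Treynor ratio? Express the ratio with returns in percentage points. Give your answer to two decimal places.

-2.31

β = Cov / Var = 0.0257 / 0.0376 = 0.6835
Treynor = (Rp − Rf) / β = (3.08% − 4.66%) / 0.6835 = -1.58 / 0.6835 = -2.3116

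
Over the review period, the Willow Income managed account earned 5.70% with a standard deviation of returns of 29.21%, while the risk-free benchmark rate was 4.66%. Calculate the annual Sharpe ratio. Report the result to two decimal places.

0.04

Sharpe = (Rp − Rf) / σp = (5.70% − 4.66%) / 29.21% = 1.04% / 29.21% = 0.0356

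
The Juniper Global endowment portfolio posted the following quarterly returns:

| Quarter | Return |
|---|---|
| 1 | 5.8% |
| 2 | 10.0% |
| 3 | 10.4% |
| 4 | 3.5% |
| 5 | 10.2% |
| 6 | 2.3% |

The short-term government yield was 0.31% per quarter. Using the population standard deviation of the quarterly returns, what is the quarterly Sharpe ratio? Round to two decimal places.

μ = (5.8 + 10 + 10.4 + 3.5 + 10.2 + 2.3) / 6 = 7.0333%
Population σ = √[Σ(r − μ)² / 6] = √[66.5733 / 6] = √11.0956 = 3.3310%
Sharpe = (μ − rf) / σ = (7.0333 − 0.31) / 3.3310 = 6.7233 / 3.3310 = 2.0184

2.02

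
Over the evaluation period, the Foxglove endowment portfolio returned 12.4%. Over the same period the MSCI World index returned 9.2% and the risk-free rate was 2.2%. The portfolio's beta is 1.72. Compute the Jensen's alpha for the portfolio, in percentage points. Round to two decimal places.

CAPM expected return = Rf + β(Rm − Rf) = 2.2% + 1.72 × (9.2% − 2.2%) = 2.2 + 1.72 × 7.00 = 14.2400%
Jensen's α = Rp − E[R] = 12.4% − 14.2400% = -1.8400

-1.84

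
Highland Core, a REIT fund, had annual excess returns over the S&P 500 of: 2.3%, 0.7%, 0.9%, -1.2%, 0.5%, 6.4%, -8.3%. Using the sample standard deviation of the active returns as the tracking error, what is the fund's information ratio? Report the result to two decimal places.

Mean return μ = 1.30 / 7 = 0.1857%
Σ(r − μ)² = 117.8886; sample σ = √(117.8886/6) = 4.4326%
IR = μ / tracking error = 0.1857 / 4.4326 = 0.0419

0.04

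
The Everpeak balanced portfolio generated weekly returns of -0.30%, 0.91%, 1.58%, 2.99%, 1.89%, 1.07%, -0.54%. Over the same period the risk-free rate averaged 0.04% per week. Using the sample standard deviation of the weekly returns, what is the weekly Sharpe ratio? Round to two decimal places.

Mean return r̄ = 7.600 / 7 = 1.0857%
Sample std dev = √[9.1118 / 6] = 1.2323%
Sharpe = (r̄ − rf) / σ = (1.0857 − 0.04) / 1.2323 = 1.0457 / 1.2323 = 0.8486

0.85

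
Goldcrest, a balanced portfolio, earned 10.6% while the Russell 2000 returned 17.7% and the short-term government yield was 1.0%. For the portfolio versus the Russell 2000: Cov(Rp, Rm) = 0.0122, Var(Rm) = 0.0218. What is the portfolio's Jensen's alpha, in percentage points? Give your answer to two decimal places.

β = Cov / Var = 0.0122 / 0.0218 = 0.5596
E[R] = Rf + β(Rm − Rf) = 1.0% + 0.5596 × (17.7% − 1.0%) = 10.3453%
α = Rp − E[R] = 10.6% − 10.3453% = 0.2547

0.25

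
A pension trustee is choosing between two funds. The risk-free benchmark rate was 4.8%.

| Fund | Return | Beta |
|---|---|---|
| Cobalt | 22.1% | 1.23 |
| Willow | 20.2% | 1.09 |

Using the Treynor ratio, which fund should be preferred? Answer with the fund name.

Cobalt: Treynor = (22.1% − 4.8%) / 1.23 = 14.065
Willow: Treynor = (20.2% − 4.8%) / 1.09 = 14.128
Highest: Willow (14.128).

Willow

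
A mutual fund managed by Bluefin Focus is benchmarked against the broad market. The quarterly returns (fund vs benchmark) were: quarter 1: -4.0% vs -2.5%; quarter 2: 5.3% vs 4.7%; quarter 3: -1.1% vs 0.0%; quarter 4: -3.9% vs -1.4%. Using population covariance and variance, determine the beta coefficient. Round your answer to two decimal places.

1.36

r̄p = -0.9250%,  r̄m = 0.2000%
Cov = Σ(rp − r̄p)(rm − r̄m) / 4 = 10.2775
Var(rm) = Σ(rm − r̄m)² / 4 = 7.5350
β = Cov / Var = 10.2775 / 7.5350 = 1.3640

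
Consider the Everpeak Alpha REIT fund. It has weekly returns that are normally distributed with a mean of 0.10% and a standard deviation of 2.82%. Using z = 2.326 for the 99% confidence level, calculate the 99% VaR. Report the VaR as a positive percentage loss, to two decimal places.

VaR (as % loss) = −(μ − z·σ) = −(0.10% − 2.326 × 2.82%) = −(-6.45932%) = 6.45932%

6.46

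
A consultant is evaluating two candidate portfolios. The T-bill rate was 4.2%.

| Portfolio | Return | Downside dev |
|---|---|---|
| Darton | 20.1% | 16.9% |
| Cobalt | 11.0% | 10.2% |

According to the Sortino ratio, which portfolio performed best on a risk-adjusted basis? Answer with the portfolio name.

Darton

Darton: Sortino ratio = (20.1% − 4.2%) / 16.9% = 0.941
Cobalt: Sortino ratio = (11.0% − 4.2%) / 10.2% = 0.667
Highest: Darton (0.941).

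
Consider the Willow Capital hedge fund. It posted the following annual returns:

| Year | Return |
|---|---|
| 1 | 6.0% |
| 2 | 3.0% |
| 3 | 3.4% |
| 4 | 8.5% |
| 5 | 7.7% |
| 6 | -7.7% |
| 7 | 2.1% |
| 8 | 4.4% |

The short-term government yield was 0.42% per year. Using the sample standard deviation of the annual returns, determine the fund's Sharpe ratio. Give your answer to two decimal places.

0.60

Mean return μ = 27.40 / 8 = 3.4250%
Sample σ = √[Σ(r − μ)² / 7] = √[177.3150 / 7] = √25.3307 = 5.0330%
Sharpe = (μ − rf) / σ = (3.4250 − 0.42) / 5.0330 = 3.0050 / 5.0330 = 0.5971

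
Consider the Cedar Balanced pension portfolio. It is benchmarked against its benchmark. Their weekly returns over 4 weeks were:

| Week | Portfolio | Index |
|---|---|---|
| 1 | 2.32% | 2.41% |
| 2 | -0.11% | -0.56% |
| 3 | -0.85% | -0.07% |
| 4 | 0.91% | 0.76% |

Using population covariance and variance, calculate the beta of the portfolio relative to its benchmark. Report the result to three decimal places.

r̄p = 0.5675%,  r̄m = 0.6350%
Cov = Σ(rp − r̄p)(rm − r̄m) / 4 = 1.2406
Var(rm) = Σ(rm − r̄m)² / 4 = 1.2728
β = Cov / Var = 1.2406 / 1.2728 = 0.9747

0.975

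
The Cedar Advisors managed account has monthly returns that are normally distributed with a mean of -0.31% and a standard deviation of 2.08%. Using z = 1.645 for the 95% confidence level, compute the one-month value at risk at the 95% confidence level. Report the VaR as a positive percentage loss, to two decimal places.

VaR (as % loss) = −(μ − z·σ) = −(-0.31% − 1.645 × 2.08%) = −(-3.7316%) = 3.7316%

3.73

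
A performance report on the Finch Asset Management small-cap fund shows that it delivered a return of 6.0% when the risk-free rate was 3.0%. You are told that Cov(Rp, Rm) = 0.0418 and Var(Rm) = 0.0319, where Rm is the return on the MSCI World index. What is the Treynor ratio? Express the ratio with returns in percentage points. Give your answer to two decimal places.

2.29

β = Cov / Var = 0.0418 / 0.0319 = 1.3103
Treynor = (Rp − Rf) / β = (6.0% − 3.0%) / 1.3103 = 3.00 / 1.3103 = 2.2896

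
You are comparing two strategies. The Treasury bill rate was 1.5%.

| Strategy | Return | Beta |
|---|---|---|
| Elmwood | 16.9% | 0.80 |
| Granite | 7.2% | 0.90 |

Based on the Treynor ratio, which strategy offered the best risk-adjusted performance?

Elmwood

Elmwood: Treynor = (16.9% − 1.5%) / 0.80 = 19.250
Granite: Treynor = (7.2% − 1.5%) / 0.90 = 6.333
Highest: Elmwood (19.250).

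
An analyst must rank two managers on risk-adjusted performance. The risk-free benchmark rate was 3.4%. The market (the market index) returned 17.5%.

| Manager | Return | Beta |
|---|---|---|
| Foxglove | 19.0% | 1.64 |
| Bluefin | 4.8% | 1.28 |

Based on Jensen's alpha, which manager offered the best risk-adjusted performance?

Foxglove: α = 19.0% − [3.4% + 1.64 × (17.5% − 3.4%)] = -7.524
Bluefin: α = 4.8% − [3.4% + 1.28 × (17.5% − 3.4%)] = -16.648
Highest: Foxglove (-7.524).

Foxglove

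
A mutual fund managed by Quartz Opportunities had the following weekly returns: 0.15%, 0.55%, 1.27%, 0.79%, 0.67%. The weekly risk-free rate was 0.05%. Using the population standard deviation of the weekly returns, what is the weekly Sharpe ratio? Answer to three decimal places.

1.753

Mean return r̄ = 3.430 / 5 = 0.6860%
Σ(r − r̄)² = (0.15 − 0.6860)² + (0.55 − 0.6860)² + (1.27 − 0.6860)² + … = 0.6579
population σ = √(0.6579 / 5) = √0.1316 = 0.3628%
Sharpe = (r̄ − rf) / σ = (0.6860 − 0.05) / 0.3628 = 0.6360 / 0.3628 = 1.7530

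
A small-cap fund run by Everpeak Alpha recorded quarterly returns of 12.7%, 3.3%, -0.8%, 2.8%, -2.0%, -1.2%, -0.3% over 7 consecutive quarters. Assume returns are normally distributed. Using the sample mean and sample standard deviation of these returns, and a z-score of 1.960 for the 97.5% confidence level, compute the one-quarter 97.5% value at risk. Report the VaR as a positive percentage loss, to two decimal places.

7.93

Mean return μ = 14.50 / 7 = 2.0714%
Sample std dev = √[156.1543 / 6] = 5.1015%
VaR = −(μ − z·σ) = −(2.0714 − 1.960 × 5.1015) = −(-7.9275) = 7.9275%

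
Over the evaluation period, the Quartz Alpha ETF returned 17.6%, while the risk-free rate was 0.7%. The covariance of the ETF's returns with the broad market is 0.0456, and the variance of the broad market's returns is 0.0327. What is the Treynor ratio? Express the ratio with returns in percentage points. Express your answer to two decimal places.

12.12

β = Cov / Var = 0.0456 / 0.0327 = 1.3945
Treynor = (Rp − Rf) / β = (17.6% − 0.7%) / 1.3945 = 16.90 / 1.3945 = 12.1190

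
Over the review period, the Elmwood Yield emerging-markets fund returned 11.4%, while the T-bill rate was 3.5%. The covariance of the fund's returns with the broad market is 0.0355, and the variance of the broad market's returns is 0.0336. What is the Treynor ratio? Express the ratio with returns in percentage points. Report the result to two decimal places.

β = Cov / Var = 0.0355 / 0.0336 = 1.0565
Treynor = (Rp − Rf) / β = (11.4% − 3.5%) / 1.0565 = 7.90 / 1.0565 = 7.4775

7.48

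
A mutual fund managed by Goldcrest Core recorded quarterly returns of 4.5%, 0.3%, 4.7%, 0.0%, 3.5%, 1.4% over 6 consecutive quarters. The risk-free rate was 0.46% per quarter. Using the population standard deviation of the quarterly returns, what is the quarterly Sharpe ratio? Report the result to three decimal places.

1.011

Mean return r̄ = 14.40 / 6 = 2.4000%
Σ(r − r̄)² = (4.5 − 2.4000)² + (0.3 − 2.4000)² + (4.7 − 2.4000)² + … = 22.0800
population σ = √(22.0800 / 6) = √3.6800 = 1.9183%
Sharpe = (r̄ − rf) / σ = (2.4000 − 0.46) / 1.9183 = 1.9400 / 1.9183 = 1.0113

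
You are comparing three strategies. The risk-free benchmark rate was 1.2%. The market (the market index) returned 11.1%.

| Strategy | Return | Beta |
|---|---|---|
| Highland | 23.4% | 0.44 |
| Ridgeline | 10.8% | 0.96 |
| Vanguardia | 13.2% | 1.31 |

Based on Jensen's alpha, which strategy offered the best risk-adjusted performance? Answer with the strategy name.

Highland: α = 23.4% − [1.2% + 0.44 × (11.1% − 1.2%)] = 17.844
Ridgeline: α = 10.8% − [1.2% + 0.96 × (11.1% − 1.2%)] = 0.096
Vanguardia: α = 13.2% − [1.2% + 1.31 × (11.1% − 1.2%)] = -0.969
Highest: Highland (17.844).

Highland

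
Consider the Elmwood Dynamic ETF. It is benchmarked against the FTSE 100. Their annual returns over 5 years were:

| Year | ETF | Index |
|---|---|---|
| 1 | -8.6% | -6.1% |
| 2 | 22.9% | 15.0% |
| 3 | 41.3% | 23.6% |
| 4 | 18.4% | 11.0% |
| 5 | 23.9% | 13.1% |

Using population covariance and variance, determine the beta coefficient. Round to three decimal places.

1.651

r̄p = 19.5800%,  r̄m = 11.3200%
Cov = Σ(rp − r̄p)(rm − r̄m) / 5 = 155.5804
Var(rm) = Σ(rm − r̄m)² / 5 = 94.2136
β = Cov / Var = 155.5804 / 94.2136 = 1.6514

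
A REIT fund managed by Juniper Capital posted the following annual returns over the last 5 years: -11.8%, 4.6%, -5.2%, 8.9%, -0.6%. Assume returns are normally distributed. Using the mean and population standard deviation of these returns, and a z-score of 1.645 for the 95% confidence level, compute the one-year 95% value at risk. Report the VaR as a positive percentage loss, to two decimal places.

Mean return μ = -4.10 / 5 = -0.8200%
Population σ = √[Σ(r − μ)² / 5] = √[263.6480 / 5] = √52.7296 = 7.2615%
VaR = −(μ − z·σ) = −(-0.8200 − 1.645 × 7.2615) = −(-12.7652) = 12.7652%

12.77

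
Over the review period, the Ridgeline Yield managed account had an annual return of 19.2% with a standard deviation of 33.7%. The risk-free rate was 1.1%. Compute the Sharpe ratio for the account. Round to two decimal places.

Sharpe = (Rp − Rf) / σp = (19.2% − 1.1%) / 33.7% = 18.10% / 33.7% = 0.5371

0.54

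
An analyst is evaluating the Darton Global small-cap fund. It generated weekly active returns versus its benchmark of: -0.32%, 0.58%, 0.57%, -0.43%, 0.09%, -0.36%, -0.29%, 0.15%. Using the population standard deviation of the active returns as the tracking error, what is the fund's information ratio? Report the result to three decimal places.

μ = (-0.32 + 0.58 + 0.57 − 0.43 + 0.09 − 0.36 − 0.29 + 0.15) / 8 = -0.0013%
Population σ = √[Σ(r − μ)² / 8] = √[1.1929 / 8] = √0.1491 = 0.3861%
IR = μ / tracking error = -0.0013 / 0.3861 = -0.0034

-0.003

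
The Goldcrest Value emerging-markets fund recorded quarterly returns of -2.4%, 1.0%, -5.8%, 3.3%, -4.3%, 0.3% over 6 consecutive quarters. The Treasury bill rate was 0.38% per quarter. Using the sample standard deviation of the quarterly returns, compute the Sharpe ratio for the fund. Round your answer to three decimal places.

Mean return r̄ = -7.90 / 6 = -1.3167%
Sample std dev = √[59.4683 / 5] = 3.4487%
Sharpe = (r̄ − rf) / σ = (-1.3167 − 0.38) / 3.4487 = -1.6967 / 3.4487 = -0.4920

-0.492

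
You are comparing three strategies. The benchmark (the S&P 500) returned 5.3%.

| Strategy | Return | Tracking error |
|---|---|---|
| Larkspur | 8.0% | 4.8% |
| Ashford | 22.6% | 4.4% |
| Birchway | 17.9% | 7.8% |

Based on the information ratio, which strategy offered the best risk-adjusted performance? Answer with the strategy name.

Ashford

Larkspur: IR = (8.0% − 5.3%) / 4.8% = 0.563
Ashford: IR = (22.6% − 5.3%) / 4.4% = 3.932
Birchway: IR = (17.9% − 5.3%) / 7.8% = 1.615
Highest: Ashford (3.932).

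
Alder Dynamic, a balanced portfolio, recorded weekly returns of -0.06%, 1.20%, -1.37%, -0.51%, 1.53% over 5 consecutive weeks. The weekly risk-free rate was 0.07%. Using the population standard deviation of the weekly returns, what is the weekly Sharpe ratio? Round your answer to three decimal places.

0.082

μ = (-0.06 + 1.2 − 1.37 − 0.51 + 1.53) / 5 = 0.790 / 5 = 0.1580%
Σ(r − μ)² = 5.7967; population σ = √(5.7967/5) = 1.0767%
Sharpe = (μ − rf) / σ = (0.1580 − 0.07) / 1.0767 = 0.0880 / 1.0767 = 0.0817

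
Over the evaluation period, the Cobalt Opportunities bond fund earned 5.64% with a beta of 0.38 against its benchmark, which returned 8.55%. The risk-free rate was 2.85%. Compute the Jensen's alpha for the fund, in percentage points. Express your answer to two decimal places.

CAPM expected return = Rf + β(Rm − Rf) = 2.85% + 0.38 × (8.55% − 2.85%) = 2.85 + 0.38 × 5.70 = 5.0160%
Jensen's α = Rp − E[R] = 5.64% − 5.0160% = 0.6240

0.62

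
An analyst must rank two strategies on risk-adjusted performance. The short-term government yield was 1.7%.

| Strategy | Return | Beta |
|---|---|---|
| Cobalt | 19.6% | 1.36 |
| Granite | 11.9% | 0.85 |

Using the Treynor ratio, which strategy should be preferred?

Cobalt

Cobalt: Treynor = (19.6% − 1.7%) / 1.36 = 13.162
Granite: Treynor = (11.9% − 1.7%) / 0.85 = 12.000
Highest: Cobalt (13.162).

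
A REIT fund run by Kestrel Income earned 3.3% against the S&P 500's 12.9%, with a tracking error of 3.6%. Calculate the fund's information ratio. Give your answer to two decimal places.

IR = (Rp − Rb) / TE = (3.3% − 12.9%) / 3.6% = -9.60% / 3.6% = -2.6667

-2.67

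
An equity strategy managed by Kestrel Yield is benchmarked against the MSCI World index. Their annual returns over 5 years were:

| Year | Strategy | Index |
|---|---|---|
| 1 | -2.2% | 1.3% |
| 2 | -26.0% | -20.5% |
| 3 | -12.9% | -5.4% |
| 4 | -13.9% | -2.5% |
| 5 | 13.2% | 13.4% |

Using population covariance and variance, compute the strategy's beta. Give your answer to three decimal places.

r̄p = -8.3600%,  r̄m = -2.7400%
Cov = Σ(rp − r̄p)(rm − r̄m) / 5 = 139.3796
Var(rm) = Σ(rm − r̄m)² / 5 = 119.8744
β = Cov / Var = 139.3796 / 119.8744 = 1.1627

1.163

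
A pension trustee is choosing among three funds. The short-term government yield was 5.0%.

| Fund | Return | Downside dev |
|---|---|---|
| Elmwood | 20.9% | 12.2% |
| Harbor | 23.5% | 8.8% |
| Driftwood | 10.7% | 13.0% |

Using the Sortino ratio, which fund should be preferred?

Harbor

Elmwood: Sortino ratio = (20.9% − 5.0%) / 12.2% = 1.303
Harbor: Sortino ratio = (23.5% − 5.0%) / 8.8% = 2.102
Driftwood: Sortino ratio = (10.7% − 5.0%) / 13.0% = 0.438
Highest: Harbor (2.102).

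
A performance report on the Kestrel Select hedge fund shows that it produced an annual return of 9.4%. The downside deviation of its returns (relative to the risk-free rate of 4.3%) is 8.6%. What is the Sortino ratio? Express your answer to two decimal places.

Sortino = (Rp − Rf) / σd = (9.4% − 4.3%) / 8.6% = 5.10% / 8.6% = 0.5930

0.59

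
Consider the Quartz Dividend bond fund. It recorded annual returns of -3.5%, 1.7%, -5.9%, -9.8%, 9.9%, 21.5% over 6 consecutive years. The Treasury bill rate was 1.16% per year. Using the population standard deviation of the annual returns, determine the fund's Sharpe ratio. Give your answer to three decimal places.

μ = (-3.5 + 1.7 − 5.9 − 9.8 + 9.9 + 21.5) / 6 = 2.3167%
Σ(r − μ)² = (-3.5 − 2.3167)² + (1.7 − 2.3167)² + (-5.9 − 2.3167)² + … = 674.0483
population σ = √(674.0483 / 6) = √112.3414 = 10.5991%
Sharpe = (μ − rf) / σ = (2.3167 − 1.16) / 10.5991 = 1.1567 / 10.5991 = 0.1091

0.109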